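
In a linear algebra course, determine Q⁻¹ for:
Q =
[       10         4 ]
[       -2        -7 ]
det(Q) = -62
Q⁻¹ =
[     7/62      2/31 ]
[    -1/31     -5/31 ]

For a 2×2 matrix Q = [[a, b], [c, d]] with det(Q) ≠ 0, Q⁻¹ = (1/det(Q)) * [[d, -b], [-c, a]].
det(Q) = (10)*(-7) - (4)*(-2) = -70 + 8 = -62.
Q⁻¹ = (1/-62) * [[-7, -4], [2, 10]].
Dividing each entry by -62 and reducing:
Q⁻¹ =
[     7/62      2/31 ]
[    -1/31     -5/31 ]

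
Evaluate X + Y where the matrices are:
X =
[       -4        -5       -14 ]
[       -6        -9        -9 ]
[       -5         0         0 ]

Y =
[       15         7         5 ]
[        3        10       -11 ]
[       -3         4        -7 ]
X + Y =
[       11         2        -9 ]
[       -3         1       -20 ]
[       -8         4        -7 ]

Matrix addition is elementwise: (X+Y)[i][j] = X[i][j] + Y[i][j].
  (X+Y)[0][0] = (-4) + (15) = 11
  (X+Y)[0][1] = (-5) + (7) = 2
  (X+Y)[0][2] = (-14) + (5) = -9
  (X+Y)[1][0] = (-6) + (3) = -3
  (X+Y)[1][1] = (-9) + (10) = 1
  (X+Y)[1][2] = (-9) + (-11) = -20
  (X+Y)[2][0] = (-5) + (-3) = -8
  (X+Y)[2][1] = (0) + (4) = 4
  (X+Y)[2][2] = (0) + (-7) = -7
X + Y =
[       11         2        -9 ]
[       -3         1       -20 ]
[       -8         4        -7 ]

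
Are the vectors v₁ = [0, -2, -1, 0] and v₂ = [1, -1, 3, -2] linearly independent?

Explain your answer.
Yes, linearly independent

Two vectors are linearly dependent iff one is a scalar multiple of the other.
No single scalar k satisfies v₂ = k·v₁ (the ratios of corresponding entries disagree), so v₁ and v₂ are linearly independent.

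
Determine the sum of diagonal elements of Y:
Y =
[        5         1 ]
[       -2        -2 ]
tr(Y) = 5 - 2 = 3

The trace of a square matrix is the sum of its diagonal entries.
Diagonal entries of Y: Y[0][0] = 5, Y[1][1] = -2.
tr(Y) = 5 - 2 = 3.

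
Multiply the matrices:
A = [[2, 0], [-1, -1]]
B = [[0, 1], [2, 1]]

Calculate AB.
[[0, 2], [-2, -2]]

Each entry (i,j) of AB = sum over k of A[i][k]*B[k][j].
(AB)[0][0] = (2)*(0) + (0)*(2) = 0
(AB)[0][1] = (2)*(1) + (0)*(1) = 2
(AB)[1][0] = (-1)*(0) + (-1)*(2) = -2
(AB)[1][1] = (-1)*(1) + (-1)*(1) = -2
AB = [[0, 2], [-2, -2]]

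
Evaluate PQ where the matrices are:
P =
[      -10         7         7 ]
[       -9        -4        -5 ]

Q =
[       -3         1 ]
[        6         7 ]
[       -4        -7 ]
PQ =
[       44       -10 ]
[       23        -2 ]

Matrix multiplication: (PQ)[i][j] = sum over k of P[i][k] * Q[k][j].
  (PQ)[0][0] = (-10)*(-3) + (7)*(6) + (7)*(-4) = 44
  (PQ)[0][1] = (-10)*(1) + (7)*(7) + (7)*(-7) = -10
  (PQ)[1][0] = (-9)*(-3) + (-4)*(6) + (-5)*(-4) = 23
  (PQ)[1][1] = (-9)*(1) + (-4)*(7) + (-5)*(-7) = -2
PQ =
[       44       -10 ]
[       23        -2 ]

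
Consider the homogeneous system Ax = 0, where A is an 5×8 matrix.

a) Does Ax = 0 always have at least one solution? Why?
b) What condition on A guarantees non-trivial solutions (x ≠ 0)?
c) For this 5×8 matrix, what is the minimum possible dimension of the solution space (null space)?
a) Yes, x = 0 is always a solution. b) When A has linearly dependent columns (rank < n). c) Minimum nullity = 3.

a) x = 0 satisfies A·0 = 0, so the zero vector is always a solution.
b) Non-trivial solutions exist iff the columns of A are linearly dependent, equivalently rank(A) < n (the number of columns).
c) By rank-nullity, rank(A) + nullity(A) = n = 8. Since A has only 5 rows, rank(A) ≤ 5, so nullity(A) ≥ 8 - 5 = 3.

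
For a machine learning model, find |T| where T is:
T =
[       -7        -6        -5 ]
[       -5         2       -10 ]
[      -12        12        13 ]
det(T) = -1952

Expand along row 0 (cofactor expansion): det(T) = a*(e*i - f*h) - b*(d*i - f*g) + c*(d*h - e*g), where the 3×3 is [[a, b, c], [d, e, f], [g, h, i]].
Minor M_00 = (2)*(13) - (-10)*(12) = 26 + 120 = 146.
Minor M_01 = (-5)*(13) - (-10)*(-12) = -65 - 120 = -185.
Minor M_02 = (-5)*(12) - (2)*(-12) = -60 + 24 = -36.
det(T) = (-7)*(146) - (-6)*(-185) + (-5)*(-36) = -1022 - 1110 + 180 = -1952.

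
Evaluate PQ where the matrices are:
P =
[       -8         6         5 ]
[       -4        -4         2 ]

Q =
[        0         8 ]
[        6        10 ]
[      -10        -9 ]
PQ =
[      -14       -49 ]
[      -44       -90 ]

Matrix multiplication: (PQ)[i][j] = sum over k of P[i][k] * Q[k][j].
  (PQ)[0][0] = (-8)*(0) + (6)*(6) + (5)*(-10) = -14
  (PQ)[0][1] = (-8)*(8) + (6)*(10) + (5)*(-9) = -49
  (PQ)[1][0] = (-4)*(0) + (-4)*(6) + (2)*(-10) = -44
  (PQ)[1][1] = (-4)*(8) + (-4)*(10) + (2)*(-9) = -90
PQ =
[      -14       -49 ]
[      -44       -90 ]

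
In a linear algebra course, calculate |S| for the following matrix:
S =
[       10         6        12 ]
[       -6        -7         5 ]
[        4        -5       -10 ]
det(S) = 1406

Expand along row 0 (cofactor expansion): det(S) = a*(e*i - f*h) - b*(d*i - f*g) + c*(d*h - e*g), where the 3×3 is [[a, b, c], [d, e, f], [g, h, i]].
Minor M_00 = (-7)*(-10) - (5)*(-5) = 70 + 25 = 95.
Minor M_01 = (-6)*(-10) - (5)*(4) = 60 - 20 = 40.
Minor M_02 = (-6)*(-5) - (-7)*(4) = 30 + 28 = 58.
det(S) = (10)*(95) - (6)*(40) + (12)*(58) = 950 - 240 + 696 = 1406.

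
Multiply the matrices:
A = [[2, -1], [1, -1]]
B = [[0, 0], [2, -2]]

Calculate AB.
[[-2, 2], [-2, 2]]

Each entry (i,j) of AB = sum over k of A[i][k]*B[k][j].
(AB)[0][0] = (2)*(0) + (-1)*(2) = -2
(AB)[0][1] = (2)*(0) + (-1)*(-2) = 2
(AB)[1][0] = (1)*(0) + (-1)*(2) = -2
(AB)[1][1] = (1)*(0) + (-1)*(-2) = 2
AB = [[-2, 2], [-2, 2]]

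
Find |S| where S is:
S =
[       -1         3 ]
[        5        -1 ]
det(S) = -14

For a 2×2 matrix [[a, b], [c, d]], det = a*d - b*c.
det(S) = (-1)*(-1) - (3)*(5) = 1 - 15 = -14.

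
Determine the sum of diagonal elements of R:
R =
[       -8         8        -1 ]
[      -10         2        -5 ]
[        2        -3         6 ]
tr(R) = -8 + 2 + 6 = 0

The trace of a square matrix is the sum of its diagonal entries.
Diagonal entries of R: R[0][0] = -8, R[1][1] = 2, R[2][2] = 6.
tr(R) = -8 + 2 + 6 = 0.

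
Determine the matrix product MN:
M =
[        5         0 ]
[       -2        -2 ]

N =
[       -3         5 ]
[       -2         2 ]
MN =
[      -15        25 ]
[       10       -14 ]

Matrix multiplication: (MN)[i][j] = sum over k of M[i][k] * N[k][j].
  (MN)[0][0] = (5)*(-3) + (0)*(-2) = -15
  (MN)[0][1] = (5)*(5) + (0)*(2) = 25
  (MN)[1][0] = (-2)*(-3) + (-2)*(-2) = 10
  (MN)[1][1] = (-2)*(5) + (-2)*(2) = -14
MN =
[      -15        25 ]
[       10       -14 ]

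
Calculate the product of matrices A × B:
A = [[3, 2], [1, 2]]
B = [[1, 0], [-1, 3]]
[[1, 6], [-1, 6]]

Matrix multiplication:
C[0][0] = 3×1 + 2×-1 = 1
C[0][1] = 3×0 + 2×3 = 6
C[1][0] = 1×1 + 2×-1 = -1
C[1][1] = 1×0 + 2×3 = 6
Result: [[1, 6], [-1, 6]]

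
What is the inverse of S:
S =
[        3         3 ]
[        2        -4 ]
det(S) = -18
S⁻¹ =
[      2/9       1/6 ]
[      1/9      -1/6 ]

For a 2×2 matrix S = [[a, b], [c, d]] with det(S) ≠ 0, S⁻¹ = (1/det(S)) * [[d, -b], [-c, a]].
det(S) = (3)*(-4) - (3)*(2) = -12 - 6 = -18.
S⁻¹ = (1/-18) * [[-4, -3], [-2, 3]].
Dividing each entry by -18 and reducing:
S⁻¹ =
[      2/9       1/6 ]
[      1/9      -1/6 ]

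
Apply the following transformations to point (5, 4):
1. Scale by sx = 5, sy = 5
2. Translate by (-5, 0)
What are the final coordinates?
(20, 20)

Step 1: Scale (5, 4) by (sx, sy) = (5, 5) → (25, 20)
Step 2: Translate by (-5, 0) → (20, 20)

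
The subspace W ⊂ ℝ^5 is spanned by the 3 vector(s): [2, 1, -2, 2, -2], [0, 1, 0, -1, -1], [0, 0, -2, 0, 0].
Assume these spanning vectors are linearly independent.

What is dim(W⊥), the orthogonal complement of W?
dim(W⊥) = 2

For any subspace W of ℝ^n, dim(W) + dim(W⊥) = n (the whole-space dimension).
Here the given 3 vectors are linearly independent, so dim(W) = 3.
Thus dim(W⊥) = n - dim(W) = 5 - 3 = 2.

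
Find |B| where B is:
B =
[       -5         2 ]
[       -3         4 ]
det(B) = -14

For a 2×2 matrix [[a, b], [c, d]], det = a*d - b*c.
det(B) = (-5)*(4) - (2)*(-3) = -20 + 6 = -14.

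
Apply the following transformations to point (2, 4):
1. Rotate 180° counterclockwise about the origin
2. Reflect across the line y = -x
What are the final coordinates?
(4, 2)

Step 1: Rotate 180° → (-2, -4)
Step 2: Reflect across the line y = -x → (4, 2)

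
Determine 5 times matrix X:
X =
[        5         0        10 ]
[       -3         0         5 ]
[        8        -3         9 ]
5X =
[       25         0        50 ]
[      -15         0        25 ]
[       40       -15        45 ]

Scalar multiplication is elementwise: (5X)[i][j] = 5 * X[i][j].
  (5X)[0][0] = 5 * (5) = 25
  (5X)[0][1] = 5 * (0) = 0
  (5X)[0][2] = 5 * (10) = 50
  (5X)[1][0] = 5 * (-3) = -15
  (5X)[1][1] = 5 * (0) = 0
  (5X)[1][2] = 5 * (5) = 25
  (5X)[2][0] = 5 * (8) = 40
  (5X)[2][1] = 5 * (-3) = -15
  (5X)[2][2] = 5 * (9) = 45
5X =
[       25         0        50 ]
[      -15         0        25 ]
[       40       -15        45 ]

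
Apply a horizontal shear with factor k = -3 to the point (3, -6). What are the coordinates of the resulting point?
(21, -6)

Shear matrix for horizontal shear with factor k = -3:
[[1, -3], [0, 1]]
Result: (3, -6) → (21, -6)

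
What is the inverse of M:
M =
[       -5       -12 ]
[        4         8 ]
det(M) = 8
M⁻¹ =
[        1       3/2 ]
[     -1/2      -5/8 ]

For a 2×2 matrix M = [[a, b], [c, d]] with det(M) ≠ 0, M⁻¹ = (1/det(M)) * [[d, -b], [-c, a]].
det(M) = (-5)*(8) - (-12)*(4) = -40 + 48 = 8.
M⁻¹ = (1/8) * [[8, 12], [-4, -5]].
Dividing each entry by 8 and reducing:
M⁻¹ =
[        1       3/2 ]
[     -1/2      -5/8 ]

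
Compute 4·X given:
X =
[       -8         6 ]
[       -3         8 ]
4X =
[      -32        24 ]
[      -12        32 ]

Scalar multiplication is elementwise: (4X)[i][j] = 4 * X[i][j].
  (4X)[0][0] = 4 * (-8) = -32
  (4X)[0][1] = 4 * (6) = 24
  (4X)[1][0] = 4 * (-3) = -12
  (4X)[1][1] = 4 * (8) = 32
4X =
[      -32        24 ]
[      -12        32 ]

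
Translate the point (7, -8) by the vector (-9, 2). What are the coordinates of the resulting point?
(-2, -6)

Translation by (-9, 2):
x' = 7 + -9 = -2
y' = -8 + 2 = -6
Homogeneous matrix: [[1, 0, -9], [0, 1, 2], [0, 0, 1]]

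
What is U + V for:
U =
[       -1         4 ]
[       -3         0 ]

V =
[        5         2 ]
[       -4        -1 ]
U + V =
[        4         6 ]
[       -7        -1 ]

Matrix addition is elementwise: (U+V)[i][j] = U[i][j] + V[i][j].
  (U+V)[0][0] = (-1) + (5) = 4
  (U+V)[0][1] = (4) + (2) = 6
  (U+V)[1][0] = (-3) + (-4) = -7
  (U+V)[1][1] = (0) + (-1) = -1
U + V =
[        4         6 ]
[       -7        -1 ]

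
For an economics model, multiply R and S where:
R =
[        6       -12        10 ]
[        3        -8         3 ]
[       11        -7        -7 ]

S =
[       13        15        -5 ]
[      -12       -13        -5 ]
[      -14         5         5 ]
RS =
[       82       296        80 ]
[       93       164        40 ]
[      325       221       -55 ]

Matrix multiplication: (RS)[i][j] = sum over k of R[i][k] * S[k][j].
  (RS)[0][0] = (6)*(13) + (-12)*(-12) + (10)*(-14) = 82
  (RS)[0][1] = (6)*(15) + (-12)*(-13) + (10)*(5) = 296
  (RS)[0][2] = (6)*(-5) + (-12)*(-5) + (10)*(5) = 80
  (RS)[1][0] = (3)*(13) + (-8)*(-12) + (3)*(-14) = 93
  (RS)[1][1] = (3)*(15) + (-8)*(-13) + (3)*(5) = 164
  (RS)[1][2] = (3)*(-5) + (-8)*(-5) + (3)*(5) = 40
  (RS)[2][0] = (11)*(13) + (-7)*(-12) + (-7)*(-14) = 325
  (RS)[2][1] = (11)*(15) + (-7)*(-13) + (-7)*(5) = 221
  (RS)[2][2] = (11)*(-5) + (-7)*(-5) + (-7)*(5) = -55
RS =
[       82       296        80 ]
[       93       164        40 ]
[      325       221       -55 ]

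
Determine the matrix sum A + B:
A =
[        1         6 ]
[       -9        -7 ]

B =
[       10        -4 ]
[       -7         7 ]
A + B =
[       11         2 ]
[      -16         0 ]

Matrix addition is elementwise: (A+B)[i][j] = A[i][j] + B[i][j].
  (A+B)[0][0] = (1) + (10) = 11
  (A+B)[0][1] = (6) + (-4) = 2
  (A+B)[1][0] = (-9) + (-7) = -16
  (A+B)[1][1] = (-7) + (7) = 0
A + B =
[       11         2 ]
[      -16         0 ]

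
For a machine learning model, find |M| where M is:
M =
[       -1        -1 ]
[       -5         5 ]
det(M) = -10

For a 2×2 matrix [[a, b], [c, d]], det = a*d - b*c.
det(M) = (-1)*(5) - (-1)*(-5) = -5 - 5 = -10.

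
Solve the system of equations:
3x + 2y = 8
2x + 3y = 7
x = 2, y = 1

Use elimination (row reduction):
Equation 1: 3x + 2y = 8.
Equation 2: 2x + 3y = 7.
Multiply Eq1 by 2 and Eq2 by 3: 6x + 4y = 16;  6x + 9y = 21.
Subtract: (5)y = 5, so y = 1.
Back-substitute into Eq1: 3x + 2*(1) = 8, so x = 2.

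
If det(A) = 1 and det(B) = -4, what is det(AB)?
-4

Use the multiplicative property of determinants: det(AB) = det(A)*det(B).
det(AB) = (1)*(-4) = -4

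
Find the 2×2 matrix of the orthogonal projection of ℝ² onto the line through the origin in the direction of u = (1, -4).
[[1/17, -4/17], [-4/17, 16/17]]

The orthogonal projection onto the line spanned by a nonzero vector u = (a, b) has matrix P = (u uᵀ) / (uᵀ u) = (1/(a² + b²)) · [[a², ab], [ab, b²]].
Here u = (1, -4), so a² + b² = 1 + 16 = 17.
P = (1/17) · [[1, -4], [-4, 16]] = [[1/17, -4/17], [-4/17, 16/17]].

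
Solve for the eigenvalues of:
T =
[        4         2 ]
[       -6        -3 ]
λ = 0, 1

Solve det(T - λI) = 0. For a 2×2 matrix the characteristic equation is λ² - (trace)λ + det = 0.
trace(T) = a + d = 4 - 3 = 1.
det(T) = a*d - b*c = (4)*(-3) - (2)*(-6) = -12 + 12 = 0.
Characteristic equation: λ² - (1)λ + (0) = 0.
Discriminant = (1)² - 4*(0) = 1 - 0 = 1.
λ = (1 ± √1) / 2 = (1 ± 1) / 2 = 0, 1.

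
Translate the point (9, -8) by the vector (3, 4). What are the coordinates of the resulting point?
(12, -4)

Translation by (3, 4):
x' = 9 + 3 = 12
y' = -8 + 4 = -4
Homogeneous matrix: [[1, 0, 3], [0, 1, 4], [0, 0, 1]]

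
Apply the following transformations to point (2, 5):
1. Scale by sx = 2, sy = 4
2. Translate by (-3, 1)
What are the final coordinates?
(1, 21)

Step 1: Scale (2, 5) by (sx, sy) = (2, 4) → (4, 20)
Step 2: Translate by (-3, 1) → (1, 21)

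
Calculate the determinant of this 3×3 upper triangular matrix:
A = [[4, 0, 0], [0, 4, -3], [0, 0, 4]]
64

The determinant of a triangular matrix is the product of its diagonal entries (the off-diagonal entries above the diagonal do not affect it).
det(A) = (4) * (4) * (4) = 64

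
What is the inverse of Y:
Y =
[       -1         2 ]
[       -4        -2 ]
det(Y) = 10
Y⁻¹ =
[     -1/5      -1/5 ]
[      2/5     -1/10 ]

For a 2×2 matrix Y = [[a, b], [c, d]] with det(Y) ≠ 0, Y⁻¹ = (1/det(Y)) * [[d, -b], [-c, a]].
det(Y) = (-1)*(-2) - (2)*(-4) = 2 + 8 = 10.
Y⁻¹ = (1/10) * [[-2, -2], [4, -1]].
Dividing each entry by 10 and reducing:
Y⁻¹ =
[     -1/5      -1/5 ]
[      2/5     -1/10 ]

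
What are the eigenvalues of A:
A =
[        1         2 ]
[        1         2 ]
λ = 0, 3

Solve det(A - λI) = 0. For a 2×2 matrix the characteristic equation is λ² - (trace)λ + det = 0.
trace(A) = a + d = 1 + 2 = 3.
det(A) = a*d - b*c = (1)*(2) - (2)*(1) = 2 - 2 = 0.
Characteristic equation: λ² - (3)λ + (0) = 0.
Discriminant = (3)² - 4*(0) = 9 - 0 = 9.
λ = (3 ± √9) / 2 = (3 ± 3) / 2 = 0, 3.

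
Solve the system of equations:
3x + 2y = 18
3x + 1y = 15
x = 4, y = 3

Use elimination (row reduction):
Equation 1: 3x + 2y = 18.
Equation 2: 3x + 1y = 15.
Multiply Eq1 by 3 and Eq2 by 3: 9x + 6y = 54;  9x + 3y = 45.
Subtract: (-3)y = -9, so y = 3.
Back-substitute into Eq1: 3x + 2*(3) = 18, so x = 4.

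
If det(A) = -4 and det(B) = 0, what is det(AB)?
0

Use the multiplicative property of determinants: det(AB) = det(A)*det(B).
det(AB) = (-4)*(0) = 0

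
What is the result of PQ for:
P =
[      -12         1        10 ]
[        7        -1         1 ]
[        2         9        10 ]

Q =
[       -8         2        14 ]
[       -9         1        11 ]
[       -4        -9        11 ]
PQ =
[       47      -113       -47 ]
[      -51         4        98 ]
[     -137       -77       237 ]

Matrix multiplication: (PQ)[i][j] = sum over k of P[i][k] * Q[k][j].
  (PQ)[0][0] = (-12)*(-8) + (1)*(-9) + (10)*(-4) = 47
  (PQ)[0][1] = (-12)*(2) + (1)*(1) + (10)*(-9) = -113
  (PQ)[0][2] = (-12)*(14) + (1)*(11) + (10)*(11) = -47
  (PQ)[1][0] = (7)*(-8) + (-1)*(-9) + (1)*(-4) = -51
  (PQ)[1][1] = (7)*(2) + (-1)*(1) + (1)*(-9) = 4
  (PQ)[1][2] = (7)*(14) + (-1)*(11) + (1)*(11) = 98
  (PQ)[2][0] = (2)*(-8) + (9)*(-9) + (10)*(-4) = -137
  (PQ)[2][1] = (2)*(2) + (9)*(1) + (10)*(-9) = -77
  (PQ)[2][2] = (2)*(14) + (9)*(11) + (10)*(11) = 237
PQ =
[       47      -113       -47 ]
[      -51         4        98 ]
[     -137       -77       237 ]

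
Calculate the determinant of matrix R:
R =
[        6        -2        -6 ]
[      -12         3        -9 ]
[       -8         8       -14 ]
det(R) = 804

Expand along row 0 (cofactor expansion): det(R) = a*(e*i - f*h) - b*(d*i - f*g) + c*(d*h - e*g), where the 3×3 is [[a, b, c], [d, e, f], [g, h, i]].
Minor M_00 = (3)*(-14) - (-9)*(8) = -42 + 72 = 30.
Minor M_01 = (-12)*(-14) - (-9)*(-8) = 168 - 72 = 96.
Minor M_02 = (-12)*(8) - (3)*(-8) = -96 + 24 = -72.
det(R) = (6)*(30) - (-2)*(96) + (-6)*(-72) = 180 + 192 + 432 = 804.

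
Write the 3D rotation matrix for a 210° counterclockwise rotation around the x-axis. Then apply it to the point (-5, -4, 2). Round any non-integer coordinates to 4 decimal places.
R = [[1, 0, 0], [0, -√3/2, 1/2], [0, -1/2, -√3/2]]; R·(-5, -4, 2) = (-5.0000, 4.4641, 0.2679)

Rotation matrix for 210° around x-axis:
cos(210°) = -√3/2, sin(210°) = -1/2
R = [[1, 0, 0], [0, -√3/2, 1/2], [0, -1/2, -√3/2]]
Apply to (-5, -4, 2): R·[-5, -4, 2]ᵀ = (-5.0000, 4.4641, 0.2679)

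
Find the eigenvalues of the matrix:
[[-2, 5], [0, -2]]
λ = -2 and λ = -2

Characteristic equation: det(A - λI) = 0
λ² - (trace)λ + (det) = 0
λ² - (-4)λ + (4) = 0
λ² + 4λ + 4 = 0
Solving: λ = -2, -2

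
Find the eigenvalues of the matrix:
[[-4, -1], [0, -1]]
λ = -4 and λ = -1

Characteristic equation: det(A - λI) = 0
λ² - (trace)λ + (det) = 0
λ² - (-5)λ + (4) = 0
λ² + 5λ + 4 = 0
Solving: λ = -4, -1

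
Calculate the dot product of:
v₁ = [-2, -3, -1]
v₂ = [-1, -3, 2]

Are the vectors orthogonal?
9, No

The dot product is the sum of products of corresponding components.
v₁·v₂ = (-2)*(-1) + (-3)*(-3) + (-1)*(2) = 2 + 9 - 2 = 9.
Two vectors are orthogonal iff their dot product is 0; here the dot product is 9, so the vectors are not orthogonal.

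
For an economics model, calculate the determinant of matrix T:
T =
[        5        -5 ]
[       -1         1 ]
det(T) = 0

For a 2×2 matrix [[a, b], [c, d]], det = a*d - b*c.
det(T) = (5)*(1) - (-5)*(-1) = 5 - 5 = 0.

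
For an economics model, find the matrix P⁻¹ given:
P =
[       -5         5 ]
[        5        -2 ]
det(P) = -15
P⁻¹ =
[     2/15       1/3 ]
[      1/3       1/3 ]

For a 2×2 matrix P = [[a, b], [c, d]] with det(P) ≠ 0, P⁻¹ = (1/det(P)) * [[d, -b], [-c, a]].
det(P) = (-5)*(-2) - (5)*(5) = 10 - 25 = -15.
P⁻¹ = (1/-15) * [[-2, -5], [-5, -5]].
Dividing each entry by -15 and reducing:
P⁻¹ =
[     2/15       1/3 ]
[      1/3       1/3 ]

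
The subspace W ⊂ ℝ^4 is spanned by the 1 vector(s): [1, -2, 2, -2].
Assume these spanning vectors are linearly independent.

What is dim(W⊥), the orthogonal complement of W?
dim(W⊥) = 3

For any subspace W of ℝ^n, dim(W) + dim(W⊥) = n (the whole-space dimension).
Here the given 1 vectors are linearly independent, so dim(W) = 1.
Thus dim(W⊥) = n - dim(W) = 4 - 1 = 3.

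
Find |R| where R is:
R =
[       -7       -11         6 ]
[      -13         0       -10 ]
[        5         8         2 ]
det(R) = -920

Expand along row 0 (cofactor expansion): det(R) = a*(e*i - f*h) - b*(d*i - f*g) + c*(d*h - e*g), where the 3×3 is [[a, b, c], [d, e, f], [g, h, i]].
Minor M_00 = (0)*(2) - (-10)*(8) = 0 + 80 = 80.
Minor M_01 = (-13)*(2) - (-10)*(5) = -26 + 50 = 24.
Minor M_02 = (-13)*(8) - (0)*(5) = -104 - 0 = -104.
det(R) = (-7)*(80) - (-11)*(24) + (6)*(-104) = -560 + 264 - 624 = -920.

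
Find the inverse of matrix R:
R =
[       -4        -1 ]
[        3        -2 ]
det(R) = 11
R⁻¹ =
[    -2/11      1/11 ]
[    -3/11     -4/11 ]

For a 2×2 matrix R = [[a, b], [c, d]] with det(R) ≠ 0, R⁻¹ = (1/det(R)) * [[d, -b], [-c, a]].
det(R) = (-4)*(-2) - (-1)*(3) = 8 + 3 = 11.
R⁻¹ = (1/11) * [[-2, 1], [-3, -4]].
Dividing each entry by 11 and reducing:
R⁻¹ =
[    -2/11      1/11 ]
[    -3/11     -4/11 ]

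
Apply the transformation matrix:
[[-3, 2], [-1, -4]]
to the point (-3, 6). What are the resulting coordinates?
(21, -21)

Matrix multiplication:
[[-3, 2], [-1, -4]] × [-3, 6]ᵀ
= [-3×-3 + 2×6, -1×-3 + -4×6]ᵀ
= [21.0000, -21.0000]ᵀ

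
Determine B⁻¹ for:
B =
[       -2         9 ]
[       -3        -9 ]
det(B) = 45
B⁻¹ =
[     -1/5      -1/5 ]
[     1/15     -2/45 ]

For a 2×2 matrix B = [[a, b], [c, d]] with det(B) ≠ 0, B⁻¹ = (1/det(B)) * [[d, -b], [-c, a]].
det(B) = (-2)*(-9) - (9)*(-3) = 18 + 27 = 45.
B⁻¹ = (1/45) * [[-9, -9], [3, -2]].
Dividing each entry by 45 and reducing:
B⁻¹ =
[     -1/5      -1/5 ]
[     1/15     -2/45 ]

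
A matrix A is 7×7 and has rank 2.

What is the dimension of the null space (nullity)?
5

The rank-nullity theorem for an m×n matrix states:
rank(A) + nullity(A) = n (the number of columns).
Here n = 7 and rank(A) = 2, so nullity(A) = 7 - 2 = 5.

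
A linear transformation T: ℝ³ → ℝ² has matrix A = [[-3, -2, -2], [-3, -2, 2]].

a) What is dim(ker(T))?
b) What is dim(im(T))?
dim(ker) = 1, dim(im) = 2

The two rows are not scalar multiples of one another (no single k satisfies row 2 = k × row 1), so they are linearly independent.
Thus rank(A) = 2.
dim(im(T)) = rank(A) = 2.
By the rank-nullity theorem applied to T: ℝ³ → ℝ², rank(A) + nullity(A) = 3 (the domain dimension), so dim(ker(T)) = 3 - 2 = 1.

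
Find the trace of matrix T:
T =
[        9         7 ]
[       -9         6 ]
tr(T) = 9 + 6 = 15

The trace of a square matrix is the sum of its diagonal entries.
Diagonal entries of T: T[0][0] = 9, T[1][1] = 6.
tr(T) = 9 + 6 = 15.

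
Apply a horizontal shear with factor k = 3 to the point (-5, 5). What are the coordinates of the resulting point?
(10, 5)

Shear matrix for horizontal shear with factor k = 3:
[[1, 3], [0, 1]]
Result: (-5, 5) → (10, 5)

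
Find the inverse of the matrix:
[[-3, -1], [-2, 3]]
[[-3/11, -1/11], [-2/11, 3/11]]

For [[a,b],[c,d]], inverse = (1/det)·[[d,-b],[-c,a]]
det = -3·3 - -1·-2 = -11
Inverse = (1/-11)·[[3, 1], [2, -3]]
        = [[-3/11, -1/11], [-2/11, 3/11]]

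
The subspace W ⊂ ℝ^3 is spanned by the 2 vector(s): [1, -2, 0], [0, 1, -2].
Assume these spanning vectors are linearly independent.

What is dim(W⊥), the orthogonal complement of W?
dim(W⊥) = 1

For any subspace W of ℝ^n, dim(W) + dim(W⊥) = n (the whole-space dimension).
Here the given 2 vectors are linearly independent, so dim(W) = 2.
Thus dim(W⊥) = n - dim(W) = 3 - 2 = 1.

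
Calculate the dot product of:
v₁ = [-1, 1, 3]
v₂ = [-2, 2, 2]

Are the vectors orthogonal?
10, No

The dot product is the sum of products of corresponding components.
v₁·v₂ = (-1)*(-2) + (1)*(2) + (3)*(2) = 2 + 2 + 6 = 10.
Two vectors are orthogonal iff their dot product is 0; here the dot product is 10, so the vectors are not orthogonal.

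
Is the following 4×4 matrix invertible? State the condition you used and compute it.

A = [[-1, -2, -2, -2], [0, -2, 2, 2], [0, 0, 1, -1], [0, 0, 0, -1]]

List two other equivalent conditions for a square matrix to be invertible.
Yes, invertible; det(A) = -2 ≠ 0. Equivalent conditions: rank(A) = 4; Ax = 0 has only the trivial solution; 0 is not an eigenvalue; the columns of A are linearly independent.

To check invertibility, compute det(A).
The given matrix is triangular, so det(A) equals the product of its diagonal entries = -2 ≠ 0.
Since det(A) ≠ 0, A is invertible.
Equivalent conditions for a square matrix A to be invertible:
- rank(A) = 4 (full rank).
- The homogeneous system Ax = 0 has only the trivial solution x = 0.
- 0 is not an eigenvalue of A.
- The columns (equivalently rows) of A are linearly independent.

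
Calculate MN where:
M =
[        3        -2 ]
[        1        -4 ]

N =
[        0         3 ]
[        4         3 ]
MN =
[       -8         3 ]
[      -16        -9 ]

Matrix multiplication: (MN)[i][j] = sum over k of M[i][k] * N[k][j].
  (MN)[0][0] = (3)*(0) + (-2)*(4) = -8
  (MN)[0][1] = (3)*(3) + (-2)*(3) = 3
  (MN)[1][0] = (1)*(0) + (-4)*(4) = -16
  (MN)[1][1] = (1)*(3) + (-4)*(3) = -9
MN =
[       -8         3 ]
[      -16        -9 ]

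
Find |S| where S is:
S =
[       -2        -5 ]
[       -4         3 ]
det(S) = -26

For a 2×2 matrix [[a, b], [c, d]], det = a*d - b*c.
det(S) = (-2)*(3) - (-5)*(-4) = -6 - 20 = -26.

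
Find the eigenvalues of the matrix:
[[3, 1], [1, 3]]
λ = 2 and λ = 4

Characteristic equation: det(A - λI) = 0
λ² - (trace)λ + (det) = 0
λ² - (6)λ + (8) = 0
λ² - 6λ + 8 = 0
Solving: λ = 2, 4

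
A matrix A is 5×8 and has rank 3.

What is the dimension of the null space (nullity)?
5

The rank-nullity theorem for an m×n matrix states:
rank(A) + nullity(A) = n (the number of columns).
Here n = 8 and rank(A) = 3, so nullity(A) = 8 - 3 = 5.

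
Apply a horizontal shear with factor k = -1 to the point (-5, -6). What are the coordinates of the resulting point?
(1, -6)

Shear matrix for horizontal shear with factor k = -1:
[[1, -1], [0, 1]]
Result: (-5, -6) → (1, -6)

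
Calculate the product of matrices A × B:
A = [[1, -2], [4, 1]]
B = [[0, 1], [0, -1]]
[[0, 3], [0, 3]]

Matrix multiplication:
C[0][0] = 1×0 + -2×0 = 0
C[0][1] = 1×1 + -2×-1 = 3
C[1][0] = 4×0 + 1×0 = 0
C[1][1] = 4×1 + 1×-1 = 3
Result: [[0, 3], [0, 3]]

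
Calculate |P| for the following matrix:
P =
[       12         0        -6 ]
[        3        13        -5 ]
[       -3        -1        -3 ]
det(P) = -744

Expand along row 0 (cofactor expansion): det(P) = a*(e*i - f*h) - b*(d*i - f*g) + c*(d*h - e*g), where the 3×3 is [[a, b, c], [d, e, f], [g, h, i]].
Minor M_00 = (13)*(-3) - (-5)*(-1) = -39 - 5 = -44.
Minor M_01 = (3)*(-3) - (-5)*(-3) = -9 - 15 = -24.
Minor M_02 = (3)*(-1) - (13)*(-3) = -3 + 39 = 36.
det(P) = (12)*(-44) - (0)*(-24) + (-6)*(36) = -528 + 0 - 216 = -744.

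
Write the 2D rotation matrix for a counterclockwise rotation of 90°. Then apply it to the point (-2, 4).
R = [[0, -1], [1, 0]]; R·(-2, 4) = (-4, -2)

Rotation matrix formula: R(θ) = [[cos θ, -sin θ], [sin θ, cos θ]]
For θ = 90°:
cos(90°) = 0
sin(90°) = 1
R = [[0, -1], [1, 0]]
Apply to (-2, 4): [0·-2 + (-1)·4, 1·-2 + 0·4] = (-4, -2)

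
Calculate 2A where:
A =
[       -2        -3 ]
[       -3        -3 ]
2A =
[       -4        -6 ]
[       -6        -6 ]

Scalar multiplication is elementwise: (2A)[i][j] = 2 * A[i][j].
  (2A)[0][0] = 2 * (-2) = -4
  (2A)[0][1] = 2 * (-3) = -6
  (2A)[1][0] = 2 * (-3) = -6
  (2A)[1][1] = 2 * (-3) = -6
2A =
[       -4        -6 ]
[       -6        -6 ]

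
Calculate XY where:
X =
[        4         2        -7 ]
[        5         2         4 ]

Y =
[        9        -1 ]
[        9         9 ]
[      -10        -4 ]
XY =
[      124        42 ]
[       23        -3 ]

Matrix multiplication: (XY)[i][j] = sum over k of X[i][k] * Y[k][j].
  (XY)[0][0] = (4)*(9) + (2)*(9) + (-7)*(-10) = 124
  (XY)[0][1] = (4)*(-1) + (2)*(9) + (-7)*(-4) = 42
  (XY)[1][0] = (5)*(9) + (2)*(9) + (4)*(-10) = 23
  (XY)[1][1] = (5)*(-1) + (2)*(9) + (4)*(-4) = -3
XY =
[      124        42 ]
[       23        -3 ]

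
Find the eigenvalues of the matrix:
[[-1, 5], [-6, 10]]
λ = 4 and λ = 5

Characteristic equation: det(A - λI) = 0
λ² - (trace)λ + (det) = 0
λ² - (9)λ + (20) = 0
λ² - 9λ + 20 = 0
Solving: λ = 4, 5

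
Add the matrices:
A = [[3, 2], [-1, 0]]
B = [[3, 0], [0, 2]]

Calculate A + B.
[[6, 2], [-1, 2]]

Add corresponding elements:
(3)+(3)=6
(2)+(0)=2
(-1)+(0)=-1
(0)+(2)=2
A + B = [[6, 2], [-1, 2]]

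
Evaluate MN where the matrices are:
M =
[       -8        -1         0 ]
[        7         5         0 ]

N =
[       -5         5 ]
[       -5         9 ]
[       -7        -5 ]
MN =
[       45       -49 ]
[      -60        80 ]

Matrix multiplication: (MN)[i][j] = sum over k of M[i][k] * N[k][j].
  (MN)[0][0] = (-8)*(-5) + (-1)*(-5) + (0)*(-7) = 45
  (MN)[0][1] = (-8)*(5) + (-1)*(9) + (0)*(-5) = -49
  (MN)[1][0] = (7)*(-5) + (5)*(-5) + (0)*(-7) = -60
  (MN)[1][1] = (7)*(5) + (5)*(9) + (0)*(-5) = 80
MN =
[       45       -49 ]
[      -60        80 ]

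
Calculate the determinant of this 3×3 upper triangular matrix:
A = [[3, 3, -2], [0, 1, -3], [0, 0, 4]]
12

The determinant of a triangular matrix is the product of its diagonal entries (the off-diagonal entries above the diagonal do not affect it).
det(A) = (3) * (1) * (4) = 12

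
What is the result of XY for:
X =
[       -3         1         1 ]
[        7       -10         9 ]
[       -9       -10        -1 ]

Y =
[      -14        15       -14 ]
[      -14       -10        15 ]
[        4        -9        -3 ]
XY =
[       32       -64        54 ]
[       78       124      -275 ]
[      262       -26       -21 ]

Matrix multiplication: (XY)[i][j] = sum over k of X[i][k] * Y[k][j].
  (XY)[0][0] = (-3)*(-14) + (1)*(-14) + (1)*(4) = 32
  (XY)[0][1] = (-3)*(15) + (1)*(-10) + (1)*(-9) = -64
  (XY)[0][2] = (-3)*(-14) + (1)*(15) + (1)*(-3) = 54
  (XY)[1][0] = (7)*(-14) + (-10)*(-14) + (9)*(4) = 78
  (XY)[1][1] = (7)*(15) + (-10)*(-10) + (9)*(-9) = 124
  (XY)[1][2] = (7)*(-14) + (-10)*(15) + (9)*(-3) = -275
  (XY)[2][0] = (-9)*(-14) + (-10)*(-14) + (-1)*(4) = 262
  (XY)[2][1] = (-9)*(15) + (-10)*(-10) + (-1)*(-9) = -26
  (XY)[2][2] = (-9)*(-14) + (-10)*(15) + (-1)*(-3) = -21
XY =
[       32       -64        54 ]
[       78       124      -275 ]
[      262       -26       -21 ]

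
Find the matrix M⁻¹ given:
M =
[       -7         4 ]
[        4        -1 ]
det(M) = -9
M⁻¹ =
[      1/9       4/9 ]
[      4/9       7/9 ]

For a 2×2 matrix M = [[a, b], [c, d]] with det(M) ≠ 0, M⁻¹ = (1/det(M)) * [[d, -b], [-c, a]].
det(M) = (-7)*(-1) - (4)*(4) = 7 - 16 = -9.
M⁻¹ = (1/-9) * [[-1, -4], [-4, -7]].
Dividing each entry by -9 and reducing:
M⁻¹ =
[      1/9       4/9 ]
[      4/9       7/9 ]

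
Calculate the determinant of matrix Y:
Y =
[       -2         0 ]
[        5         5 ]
det(Y) = -10

For a 2×2 matrix [[a, b], [c, d]], det = a*d - b*c.
det(Y) = (-2)*(5) - (0)*(5) = -10 - 0 = -10.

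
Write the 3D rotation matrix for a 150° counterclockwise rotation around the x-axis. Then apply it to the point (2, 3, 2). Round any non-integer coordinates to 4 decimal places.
R = [[1, 0, 0], [0, -√3/2, -1/2], [0, 1/2, -√3/2]]; R·(2, 3, 2) = (2.0000, -3.5981, -0.2321)

Rotation matrix for 150° around x-axis:
cos(150°) = -√3/2, sin(150°) = 1/2
R = [[1, 0, 0], [0, -√3/2, -1/2], [0, 1/2, -√3/2]]
Apply to (2, 3, 2): R·[2, 3, 2]ᵀ = (2.0000, -3.5981, -0.2321)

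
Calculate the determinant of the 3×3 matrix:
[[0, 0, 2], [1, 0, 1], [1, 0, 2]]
0

Expansion along first row:
det = 0·det([[0,1],[0,2]]) - 0·det([[1,1],[1,2]]) + 2·det([[1,0],[1,0]])
    = 0·(0·2 - 1·0) - 0·(1·2 - 1·1) + 2·(1·0 - 0·1)
    = 0·0 - 0·1 + 2·0
    = 0 + 0 + 0 = 0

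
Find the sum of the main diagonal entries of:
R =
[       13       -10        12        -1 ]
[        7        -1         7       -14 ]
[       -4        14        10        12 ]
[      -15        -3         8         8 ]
tr(R) = 13 - 1 + 10 + 8 = 30

The trace of a square matrix is the sum of its diagonal entries.
Diagonal entries of R: R[0][0] = 13, R[1][1] = -1, R[2][2] = 10, R[3][3] = 8.
tr(R) = 13 - 1 + 10 + 8 = 30.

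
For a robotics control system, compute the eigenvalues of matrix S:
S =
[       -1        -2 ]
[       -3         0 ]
λ = -3, 2

Solve det(S - λI) = 0. For a 2×2 matrix the characteristic equation is λ² - (trace)λ + det = 0.
trace(S) = a + d = -1 + 0 = -1.
det(S) = a*d - b*c = (-1)*(0) - (-2)*(-3) = 0 - 6 = -6.
Characteristic equation: λ² - (-1)λ + (-6) = 0.
Discriminant = (-1)² - 4*(-6) = 1 + 24 = 25.
λ = (-1 ± √25) / 2 = (-1 ± 5) / 2 = -3, 2.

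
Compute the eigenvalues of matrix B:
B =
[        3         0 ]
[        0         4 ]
λ = 3, 4

Solve det(B - λI) = 0. For a 2×2 matrix the characteristic equation is λ² - (trace)λ + det = 0.
trace(B) = a + d = 3 + 4 = 7.
det(B) = a*d - b*c = (3)*(4) - (0)*(0) = 12 - 0 = 12.
Characteristic equation: λ² - (7)λ + (12) = 0.
Discriminant = (7)² - 4*(12) = 49 - 48 = 1.
λ = (7 ± √1) / 2 = (7 ± 1) / 2 = 3, 4.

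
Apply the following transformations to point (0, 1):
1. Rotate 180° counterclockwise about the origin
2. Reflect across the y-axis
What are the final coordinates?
(0, -1)

Step 1: Rotate 180° → (0, -1)
Step 2: Reflect across the y-axis → (0, -1)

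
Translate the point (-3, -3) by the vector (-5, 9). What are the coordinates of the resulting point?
(-8, 6)

Translation by (-5, 9):
x' = -3 + -5 = -8
y' = -3 + 9 = 6
Homogeneous matrix: [[1, 0, -5], [0, 1, 9], [0, 0, 1]]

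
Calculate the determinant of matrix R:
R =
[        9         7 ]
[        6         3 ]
det(R) = -15

For a 2×2 matrix [[a, b], [c, d]], det = a*d - b*c.
det(R) = (9)*(3) - (7)*(6) = 27 - 42 = -15.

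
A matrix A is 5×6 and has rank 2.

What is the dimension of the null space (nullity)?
4

The rank-nullity theorem for an m×n matrix states:
rank(A) + nullity(A) = n (the number of columns).
Here n = 6 and rank(A) = 2, so nullity(A) = 6 - 2 = 4.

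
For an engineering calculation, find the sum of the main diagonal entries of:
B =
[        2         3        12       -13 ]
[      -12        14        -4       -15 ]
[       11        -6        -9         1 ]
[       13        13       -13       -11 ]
tr(B) = 2 + 14 - 9 - 11 = -4

The trace of a square matrix is the sum of its diagonal entries.
Diagonal entries of B: B[0][0] = 2, B[1][1] = 14, B[2][2] = -9, B[3][3] = -11.
tr(B) = 2 + 14 - 9 - 11 = -4.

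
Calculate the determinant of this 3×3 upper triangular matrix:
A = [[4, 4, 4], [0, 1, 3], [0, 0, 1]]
4

The determinant of a triangular matrix is the product of its diagonal entries (the off-diagonal entries above the diagonal do not affect it).
det(A) = (4) * (1) * (1) = 4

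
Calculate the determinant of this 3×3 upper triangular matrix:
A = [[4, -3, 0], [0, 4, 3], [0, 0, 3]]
48

The determinant of a triangular matrix is the product of its diagonal entries (the off-diagonal entries above the diagonal do not affect it).
det(A) = (4) * (4) * (3) = 48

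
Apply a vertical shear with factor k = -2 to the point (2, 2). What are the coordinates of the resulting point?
(2, -2)

Shear matrix for vertical shear with factor k = -2:
[[1, 0], [-2, 1]]
Result: (2, 2) → (2, -2)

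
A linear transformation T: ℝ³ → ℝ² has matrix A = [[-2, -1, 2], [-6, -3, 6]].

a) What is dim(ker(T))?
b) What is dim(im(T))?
dim(ker) = 2, dim(im) = 1

Observe that row 2 = 3 × row 1 (so the rows are linearly dependent).
Thus rank(A) = 1 (only one linearly independent row).
dim(im(T)) = rank(A) = 1.
By the rank-nullity theorem applied to T: ℝ³ → ℝ², rank(A) + nullity(A) = 3 (the domain dimension), so dim(ker(T)) = 3 - 1 = 2.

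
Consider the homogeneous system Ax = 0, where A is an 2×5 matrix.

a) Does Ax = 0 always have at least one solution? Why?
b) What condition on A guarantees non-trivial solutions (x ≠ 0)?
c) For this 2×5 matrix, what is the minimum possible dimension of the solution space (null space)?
a) Yes, x = 0 is always a solution. b) When A has linearly dependent columns (rank < n). c) Minimum nullity = 3.

a) x = 0 satisfies A·0 = 0, so the zero vector is always a solution.
b) Non-trivial solutions exist iff the columns of A are linearly dependent, equivalently rank(A) < n (the number of columns).
c) By rank-nullity, rank(A) + nullity(A) = n = 5. Since A has only 2 rows, rank(A) ≤ 2, so nullity(A) ≥ 5 - 2 = 3.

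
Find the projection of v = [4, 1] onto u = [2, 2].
[5/2, 5/2]

The projection of v onto u is proj_u(v) = ((v·u) / (u·u)) · u.
v·u = (4)*(2) + (1)*(2) = 10.
u·u = (2)*(2) + (2)*(2) = 8.
coefficient = 10 / 8 = 5/4.
proj_u(v) = 5/4 · [2, 2] = [5/2, 5/2].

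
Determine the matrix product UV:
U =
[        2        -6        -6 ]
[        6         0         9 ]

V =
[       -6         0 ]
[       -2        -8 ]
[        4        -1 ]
UV =
[      -24        54 ]
[        0        -9 ]

Matrix multiplication: (UV)[i][j] = sum over k of U[i][k] * V[k][j].
  (UV)[0][0] = (2)*(-6) + (-6)*(-2) + (-6)*(4) = -24
  (UV)[0][1] = (2)*(0) + (-6)*(-8) + (-6)*(-1) = 54
  (UV)[1][0] = (6)*(-6) + (0)*(-2) + (9)*(4) = 0
  (UV)[1][1] = (6)*(0) + (0)*(-8) + (9)*(-1) = -9
UV =
[      -24        54 ]
[        0        -9 ]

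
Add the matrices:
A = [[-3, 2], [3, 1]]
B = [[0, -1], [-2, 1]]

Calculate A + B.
[[-3, 1], [1, 2]]

Add corresponding elements:
(-3)+(0)=-3
(2)+(-1)=1
(3)+(-2)=1
(1)+(1)=2
A + B = [[-3, 1], [1, 2]]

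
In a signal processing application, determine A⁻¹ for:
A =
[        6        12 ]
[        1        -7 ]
det(A) = -54
A⁻¹ =
[     7/54       2/9 ]
[     1/54      -1/9 ]

For a 2×2 matrix A = [[a, b], [c, d]] with det(A) ≠ 0, A⁻¹ = (1/det(A)) * [[d, -b], [-c, a]].
det(A) = (6)*(-7) - (12)*(1) = -42 - 12 = -54.
A⁻¹ = (1/-54) * [[-7, -12], [-1, 6]].
Dividing each entry by -54 and reducing:
A⁻¹ =
[     7/54       2/9 ]
[     1/54      -1/9 ]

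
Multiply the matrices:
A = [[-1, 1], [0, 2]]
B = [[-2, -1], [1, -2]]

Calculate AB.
[[3, -1], [2, -4]]

Each entry (i,j) of AB = sum over k of A[i][k]*B[k][j].
(AB)[0][0] = (-1)*(-2) + (1)*(1) = 3
(AB)[0][1] = (-1)*(-1) + (1)*(-2) = -1
(AB)[1][0] = (0)*(-2) + (2)*(1) = 2
(AB)[1][1] = (0)*(-1) + (2)*(-2) = -4
AB = [[3, -1], [2, -4]]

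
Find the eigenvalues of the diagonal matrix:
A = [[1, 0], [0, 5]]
λ₁ = 1, λ₂ = 5

The characteristic polynomial of A is det(A - λI) = (1 - λ)(5 - λ) = 0.
The roots are λ = 1 and λ = 5, so the eigenvalues are the diagonal entries.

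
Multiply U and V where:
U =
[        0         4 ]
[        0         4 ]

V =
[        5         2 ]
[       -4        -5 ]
UV =
[      -16       -20 ]
[      -16       -20 ]

Matrix multiplication: (UV)[i][j] = sum over k of U[i][k] * V[k][j].
  (UV)[0][0] = (0)*(5) + (4)*(-4) = -16
  (UV)[0][1] = (0)*(2) + (4)*(-5) = -20
  (UV)[1][0] = (0)*(5) + (4)*(-4) = -16
  (UV)[1][1] = (0)*(2) + (4)*(-5) = -20
UV =
[      -16       -20 ]
[      -16       -20 ]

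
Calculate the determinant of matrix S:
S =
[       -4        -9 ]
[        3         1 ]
det(S) = 23

For a 2×2 matrix [[a, b], [c, d]], det = a*d - b*c.
det(S) = (-4)*(1) - (-9)*(3) = -4 + 27 = 23.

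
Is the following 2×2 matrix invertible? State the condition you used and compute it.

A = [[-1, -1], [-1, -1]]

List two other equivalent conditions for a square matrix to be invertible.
No, not invertible; det(A) = 0 (two rows are equal, so the rows are linearly dependent). Equivalent conditions (failing for this A): rank(A) < 2; Ax = 0 has non-trivial solutions; 0 is an eigenvalue; the columns are linearly dependent.

To check invertibility, compute det(A).
In this matrix, row 0 and the last row are identical, so one row is a scalar multiple of another and the rows are linearly dependent.
A matrix with linearly dependent rows has det = 0 and is not invertible.
Equivalent failed conditions:
- rank(A) < 2.
- Ax = 0 has non-trivial solutions.
- 0 is an eigenvalue.
- The columns are linearly dependent.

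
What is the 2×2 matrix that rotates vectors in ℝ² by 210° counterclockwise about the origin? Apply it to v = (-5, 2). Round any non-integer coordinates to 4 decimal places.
R = [[-√3/2, 1/2], [-1/2, -√3/2]]; R·v = (5.3301, 0.7679)

A counterclockwise rotation by angle θ in ℝ² has matrix R(θ) = [[cos θ, -sin θ], [sin θ, cos θ]].
For θ = 210°: cos θ = -√3/2, sin θ = -1/2.
R(210°) = [[-√3/2, 1/2], [-1/2, -√3/2]].
R·v = [-√3/2·-5 + (1/2)·2, -1/2·-5 + -√3/2·2] = (5.3301, 0.7679).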